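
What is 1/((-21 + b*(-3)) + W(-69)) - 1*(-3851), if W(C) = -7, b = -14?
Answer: 53915/14 ≈ 3851.1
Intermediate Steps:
1/((-21 + b*(-3)) + W(-69)) - 1*(-3851) = 1/((-21 - 14*(-3)) - 7) - 1*(-3851) = 1/((-21 + 42) - 7) + 3851 = 1/(21 - 7) + 3851 = 1/14 + 3851 = 53915/14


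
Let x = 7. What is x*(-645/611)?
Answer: -4515/611 ≈ -7.3895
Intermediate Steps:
x*(-645/611) = 7*(-645/611) = -4515/611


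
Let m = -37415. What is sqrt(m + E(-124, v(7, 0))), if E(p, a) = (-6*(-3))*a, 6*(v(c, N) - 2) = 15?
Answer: I*sqrt(37334) ≈ 193.22*I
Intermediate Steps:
v(c, N) = 9/2 (v(c, N) = 2 + (1/6)*15 = 2 + 5/2 = 9/2)
E(p, a) = 18*a
sqrt(m + E(-124, v(7, 0))) = sqrt(-37415 + 18*(9/2)) = sqrt(-37415 + 81) = sqrt(-37334) = I*sqrt(37334)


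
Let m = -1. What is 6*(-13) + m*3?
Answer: -81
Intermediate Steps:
6*(-13) + m*3 = 6*(-13) - 1*3 = -78 - 3 = -81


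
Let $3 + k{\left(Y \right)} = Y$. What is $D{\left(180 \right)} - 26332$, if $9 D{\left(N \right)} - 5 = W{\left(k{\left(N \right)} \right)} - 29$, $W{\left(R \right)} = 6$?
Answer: $-26334$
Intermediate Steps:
$k{\left(Y \right)} = -3 + Y$
$D{\left(N \right)} = -2$ ($D{\left(N \right)} = \frac{5}{9} + \frac{6 - 29}{9} = \frac{5}{9} + \frac{1}{9} \left(-23\right) = \frac{5}{9} - \frac{23}{9} = -2$)
$D{\left(180 \right)} - 26332 = -2 - 26332 = -26334$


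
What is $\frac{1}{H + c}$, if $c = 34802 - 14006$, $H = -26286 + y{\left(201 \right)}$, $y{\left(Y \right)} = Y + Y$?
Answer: $- \frac{1}{5088} \approx -0.00019654$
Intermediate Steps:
$y{\left(Y \right)} = 2 Y$
$H = -25884$ ($H = -26286 + 2 \cdot 201 = -26286 + 402 = -25884$)
$c = 20796$
$\frac{1}{H + c} = \frac{1}{-25884 + 20796} = \frac{1}{-5088} = - \frac{1}{5088}$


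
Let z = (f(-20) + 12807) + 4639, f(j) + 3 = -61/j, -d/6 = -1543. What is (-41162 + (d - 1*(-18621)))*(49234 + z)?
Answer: -17714222083/20 ≈ -8.8571e+8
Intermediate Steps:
d = 9258 (d = -6*(-1543) = 9258)
f(j) = -3 - 61/j
z = 348921/20 (z = ((-3 - 61/(-20)) + 12807) + 4639 = ((-3 - 61*(-1/20)) + 12807) + 4639 = ((-3 + 61/20) + 12807) + 4639 = (1/20 + 12807) + 4639 = 256141/20 + 4639 = 348921/20 ≈ 17446.)
(-41162 + (d - 1*(-18621)))*(49234 + z) = (-41162 + (9258 - 1*(-18621)))*(49234 + 348921/20) = (-41162 + (9258 + 18621))*(1333601/20) = (-41162 + 27879)*(1333601/20) = -13283*1333601/20 = -17714222083/20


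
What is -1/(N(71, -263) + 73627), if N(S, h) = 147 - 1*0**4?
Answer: -1/73774 ≈ -1.3555e-5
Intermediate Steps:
N(S, h) = 147 (N(S, h) = 147 - 1*0 = 147 + 0 = 147)
-1/(N(71, -263) + 73627) = -1/(147 + 73627) = -1/73774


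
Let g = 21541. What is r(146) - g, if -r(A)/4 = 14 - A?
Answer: -21013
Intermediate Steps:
r(A) = -56 + 4*A (r(A) = -4*(14 - A) = -56 + 4*A)
r(146) - g = (-56 + 4*146) - 1*21541 = (-56 + 584) - 21541 = 528 - 21541 = -21013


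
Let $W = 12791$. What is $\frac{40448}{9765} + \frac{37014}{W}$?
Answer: $\frac{878812078}{124904115} \approx 7.0359$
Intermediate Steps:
$\frac{40448}{9765} + \frac{37014}{W} = \frac{40448}{9765} + \frac{37014}{12791} = \frac{878812078}{124904115}$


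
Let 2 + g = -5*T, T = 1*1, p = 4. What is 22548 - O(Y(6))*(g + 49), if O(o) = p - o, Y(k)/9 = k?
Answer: 24648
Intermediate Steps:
Y(k) = 9*k
T = 1
g = -7 (g = -2 - 5*1 = -2 - 5 = -7)
O(o) = 4 - o
22548 - O(Y(6))*(g + 49) = 22548 - (4 - 9*6)*(-7 + 49) = 22548 - (4 - 1*54)*42 = 22548 - (4 - 54)*42 = 22548 - (-50)*42 = 22548 - 1*(-2100) = 22548 + 2100 = 24648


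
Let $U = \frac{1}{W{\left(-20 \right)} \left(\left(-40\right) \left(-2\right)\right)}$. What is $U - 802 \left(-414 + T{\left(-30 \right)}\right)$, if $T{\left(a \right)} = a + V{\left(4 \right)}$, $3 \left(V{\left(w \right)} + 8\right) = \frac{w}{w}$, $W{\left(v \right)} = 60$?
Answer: $\frac{579578667}{1600} \approx 3.6224 \cdot 10^{5}$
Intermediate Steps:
$V{\left(w \right)} = - \frac{23}{3}$ ($V{\left(w \right)} = -8 + \frac{w \frac{1}{w}}{3} = -8 + \frac{1}{3} \cdot 1 = -8 + \frac{1}{3} = - \frac{23}{3}$)
$T{\left(a \right)} = - \frac{23}{3} + a$ ($T{\left(a \right)} = a - \frac{23}{3} = - \frac{23}{3} + a$)
$U = \frac{1}{4800}$ ($U = \frac{1}{60 \left(\left(-40\right) \left(-2\right)\right)} = \frac{1}{60 \cdot 80} = \frac{1}{4800} \approx 0.00020833$)
$U - 802 \left(-414 + T{\left(-30 \right)}\right) = \frac{1}{4800} - 802 \left(-414 - \frac{113}{3}\right) = \frac{1}{4800} - 802 \left(- \frac{1355}{3}\right) = \frac{1}{4800} - - \frac{1086710}{3} = \frac{1}{4800} + \frac{1086710}{3} = \frac{579578667}{1600}$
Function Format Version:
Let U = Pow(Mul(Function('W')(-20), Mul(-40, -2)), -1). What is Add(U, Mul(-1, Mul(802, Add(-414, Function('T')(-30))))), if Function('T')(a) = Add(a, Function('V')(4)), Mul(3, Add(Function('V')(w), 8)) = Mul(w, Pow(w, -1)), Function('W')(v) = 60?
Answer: Rational(579578667, 1600) ≈ 3.6224e+5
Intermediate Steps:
Function('V')(w) = Rational(-23, 3) (Function('V')(w) = Add(-8, Mul(Rational(1, 3), Mul(w, Pow(w, -1)))) = Add(-8, Mul(Rational(1, 3), 1)) = Add(-8, Rational(1, 3)) = Rational(-23, 3))
Function('T')(a) = Add(Rational(-23, 3), a) (Function('T')(a) = Add(a, Rational(-23, 3)) = Add(Rational(-23, 3), a))
U = Rational(1, 4800) (U = Pow(Mul(60, Mul(-40, -2)), -1) = Pow(Mul(60, 80), -1) = Pow(4800, -1) = Rational(1, 4800) ≈ 0.00020833)
Add(U, Mul(-1, Mul(802, Add(-414, Function('T')(-30))))) = Add(Rational(1, 4800), Mul(-1, Mul(802, Add(-414, Add(Rational(-23, 3), -30))))) = Add(Rational(1, 4800), Mul(-1, Mul(802, Add(-414, Rational(-113, 3))))) = Add(Rational(1, 4800), Mul(-1, Mul(802, Rational(-1355, 3)))) = Add(Rational(1, 4800), Mul(-1, Rational(-1086710, 3))) = Add(Rational(1, 4800), Rational(1086710, 3)) = Rational(579578667, 1600)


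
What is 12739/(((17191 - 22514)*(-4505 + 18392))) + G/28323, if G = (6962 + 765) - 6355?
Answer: 11228680075/232627816647 ≈ 0.048269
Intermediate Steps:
G = 1372 (G = 7727 - 6355 = 1372)
12739/(((17191 - 22514)*(-4505 + 18392))) + G/28323 = 12739/(((17191 - 22514)*(-4505 + 18392))) + 1372/28323 = 12739/((-5323*13887)) + 1372*(1/28323) = 12739/(-73920501) + 1372/28323 = 12739*(-1/73920501) + 1372/28323 = -12739/73920501 + 1372/28323 = 11228680075/232627816647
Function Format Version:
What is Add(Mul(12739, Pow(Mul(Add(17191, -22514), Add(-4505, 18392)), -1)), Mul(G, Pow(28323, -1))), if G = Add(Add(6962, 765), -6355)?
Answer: Rational(11228680075, 232627816647) ≈ 0.048269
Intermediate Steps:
G = 1372 (G = Add(7727, -6355) = 1372)
Add(Mul(12739, Pow(Mul(Add(17191, -22514), Add(-4505, 18392)), -1)), Mul(G, Pow(28323, -1))) = Add(Mul(12739, Pow(Mul(Add(17191, -22514), Add(-4505, 18392)), -1)), Mul(1372, Pow(28323, -1))) = Add(Mul(12739, Pow(Mul(-5323, 13887), -1)), Mul(1372, Rational(1, 28323))) = Add(Mul(12739, Pow(-73920501, -1)), Rational(1372, 28323)) = Add(Mul(12739, Rational(-1, 73920501)), Rational(1372, 28323)) = Add(Rational(-12739, 73920501), Rational(1372, 28323)) = Rational(11228680075, 232627816647)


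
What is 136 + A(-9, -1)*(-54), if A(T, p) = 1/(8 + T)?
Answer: 190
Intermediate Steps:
136 + A(-9, -1)*(-54) = 136 - 54/(8 - 9) = 136 - 54/(-1) = 136 - 1*(-54) = 136 + 54 = 190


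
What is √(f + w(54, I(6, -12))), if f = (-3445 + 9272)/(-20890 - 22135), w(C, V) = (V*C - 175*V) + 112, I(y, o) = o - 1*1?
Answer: √124757523858/8605 ≈ 41.047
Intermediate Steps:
I(y, o) = -1 + o (I(y, o) = o - 1 = -1 + o)
w(C, V) = 112 - 175*V + C*V (w(C, V) = (C*V - 175*V) + 112 = (-175*V + C*V) + 112 = 112 - 175*V + C*V)
f = -5827/43025 (f = 5827/(-43025) = 5827*(-1/43025) = -5827/43025 ≈ -0.13543)
√(f + w(54, I(6, -12))) = √(-5827/43025 + (112 - 175*(-1 - 12) + 54*(-1 - 12))) = √(-5827/43025 + (112 - 175*(-13) + 54*(-13))) = √(-5827/43025 + (112 + 2275 - 702)) = √(-5827/43025 + 1685) = √(72491298/43025) = √124757523858/8605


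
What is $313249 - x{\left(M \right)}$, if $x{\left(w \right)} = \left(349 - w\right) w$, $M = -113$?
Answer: $365455$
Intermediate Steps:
$x{\left(w \right)} = w \left(349 - w\right)$
$313249 - x{\left(M \right)} = 313249 - - 113 \left(349 - -113\right) = 313249 - - 113 \left(349 + 113\right) = 313249 - \left(-113\right) 462 = 313249 - -52206 = 313249 + 52206 = 365455$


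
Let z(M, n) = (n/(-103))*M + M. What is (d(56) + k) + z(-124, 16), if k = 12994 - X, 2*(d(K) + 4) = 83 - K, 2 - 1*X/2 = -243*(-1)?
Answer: 2756437/206 ≈ 13381.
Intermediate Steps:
X = -482 (X = 4 - (-486)*(-1) = 4 - 2*243 = 4 - 486 = -482)
z(M, n) = M - M*n/103 (z(M, n) = (n*(-1/103))*M + M = (-n/103)*M + M = -M*n/103 + M = M - M*n/103)
d(K) = 75/2 - K/2 (d(K) = -4 + (83 - K)/2 = -4 + (83/2 - K/2) = 75/2 - K/2)
k = 13476 (k = 12994 - 1*(-482) = 12994 + 482 = 13476)
(d(56) + k) + z(-124, 16) = ((75/2 - ½*56) + 13476) + (1/103)*(-124)*(103 - 1*16) = ((75/2 - 28) + 13476) + (1/103)*(-124)*(103 - 16) = (19/2 + 13476) + (1/103)*(-124)*87 = 26971/2 - 10788/103 = 2756437/206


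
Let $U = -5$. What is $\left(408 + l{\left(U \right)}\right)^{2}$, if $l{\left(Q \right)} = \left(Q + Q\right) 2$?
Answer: $150544$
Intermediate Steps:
$l{\left(Q \right)} = 4 Q$ ($l{\left(Q \right)} = 2 Q 2 = 4 Q$)
$\left(408 + l{\left(U \right)}\right)^{2} = \left(408 + 4 \left(-5\right)\right)^{2} = \left(408 - 20\right)^{2} = 388^{2} = 150544$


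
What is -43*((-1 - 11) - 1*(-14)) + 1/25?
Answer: -2149/25 ≈ -85.960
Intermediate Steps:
-43*((-1 - 11) - 1*(-14)) + 1/25 = -43*(-12 + 14) + 1/25 = -43*2 + 1/25 = -86 + 1/25 = -2149/25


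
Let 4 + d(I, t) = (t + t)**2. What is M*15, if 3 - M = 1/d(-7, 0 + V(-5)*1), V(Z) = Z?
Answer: 1435/32 ≈ 44.844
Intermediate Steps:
d(I, t) = -4 + 4*t**2 (d(I, t) = -4 + (t + t)**2 = -4 + (2*t)**2 = -4 + 4*t**2)
M = 287/96 (M = 3 - 1/(-4 + 4*(0 - 5*1)**2) = 3 - 1/(-4 + 4*(0 - 5)**2) = 3 - 1/(-4 + 4*(-5)**2) = 3 - 1/(-4 + 4*25) = 3 - 1/(-4 + 100) = 3 - 1/96 = 287/96 ≈ 2.9896)
M*15 = (287/96)*15 = 1435/32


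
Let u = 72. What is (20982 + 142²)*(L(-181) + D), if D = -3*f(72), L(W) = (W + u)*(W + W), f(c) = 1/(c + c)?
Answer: 38964912259/24 ≈ 1.6235e+9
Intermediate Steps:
f(c) = 1/(2*c)
L(W) = 2*W*(72 + W) (L(W) = (W + 72)*(W + W) = (72 + W)*(2*W) = 2*W*(72 + W))
D = -1/48 (D = -3/(2*72) = -3*1/144 = -1/48 ≈ -0.020833)
(20982 + 142²)*(L(-181) + D) = (20982 + 142²)*(2*(-181)*(72 - 181) - 1/48) = (20982 + 20164)*(2*(-181)*(-109) - 1/48) = 41146*(39458 - 1/48) = 41146*(1893983/48) = 38964912259/24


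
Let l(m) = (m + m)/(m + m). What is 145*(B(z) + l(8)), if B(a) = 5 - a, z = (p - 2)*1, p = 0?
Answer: 1160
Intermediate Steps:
l(m) = 1 (l(m) = (2*m)/((2*m)) = (2*m)*(1/(2*m)) = 1)
z = -2 (z = (0 - 2)*1 = -2*1 = -2)
145*(B(z) + l(8)) = 145*((5 - 1*(-2)) + 1) = 145*((5 + 2) + 1) = 145*(7 + 1) = 145*8 = 1160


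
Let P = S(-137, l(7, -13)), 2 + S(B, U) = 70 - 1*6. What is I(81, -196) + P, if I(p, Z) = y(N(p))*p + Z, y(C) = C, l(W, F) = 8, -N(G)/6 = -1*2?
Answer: 838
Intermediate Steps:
N(G) = 12 (N(G) = -(-6)*2 = -6*(-2) = 12)
S(B, U) = 62 (S(B, U) = -2 + (70 - 1*6) = -2 + (70 - 6) = -2 + 64 = 62)
I(p, Z) = Z + 12*p (I(p, Z) = 12*p + Z = Z + 12*p)
P = 62
I(81, -196) + P = (-196 + 12*81) + 62 = (-196 + 972) + 62 = 776 + 62 = 838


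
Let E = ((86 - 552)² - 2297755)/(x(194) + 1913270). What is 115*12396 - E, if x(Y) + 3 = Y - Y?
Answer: 2727440719779/1913267 ≈ 1.4255e+6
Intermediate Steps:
x(Y) = -3 (x(Y) = -3 + (Y - Y) = -3 + 0 = -3)
E = -2080599/1913267 (E = ((86 - 552)² - 2297755)/(-3 + 1913270) = ((-466)² - 2297755)/1913267 = (217156 - 2297755)*(1/1913267) = -2080599*1/1913267 = -2080599/1913267 ≈ -1.0875)
115*12396 - E = 115*12396 - 1*(-2080599/1913267) = 1425540 + 2080599/1913267 = 2727440719779/1913267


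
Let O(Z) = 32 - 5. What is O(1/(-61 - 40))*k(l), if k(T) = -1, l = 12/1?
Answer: -27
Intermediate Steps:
O(Z) = 27
l = 12 (l = 12*1 = 12)
O(1/(-61 - 40))*k(l) = 27*(-1) = -27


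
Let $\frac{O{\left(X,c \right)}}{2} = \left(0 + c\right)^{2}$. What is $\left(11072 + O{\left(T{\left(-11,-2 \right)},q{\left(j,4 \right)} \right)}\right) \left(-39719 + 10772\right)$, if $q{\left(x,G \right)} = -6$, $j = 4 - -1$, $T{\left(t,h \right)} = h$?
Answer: $-322585368$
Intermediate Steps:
$j = 5$ ($j = 4 + 1 = 5$)
$O{\left(X,c \right)} = 2 c^{2}$ ($O{\left(X,c \right)} = 2 \left(0 + c\right)^{2} = 2 c^{2}$)
$\left(11072 + O{\left(T{\left(-11,-2 \right)},q{\left(j,4 \right)} \right)}\right) \left(-39719 + 10772\right) = \left(11072 + 2 \left(-6\right)^{2}\right) \left(-39719 + 10772\right) = \left(11072 + 2 \cdot 36\right) \left(-28947\right) = \left(11072 + 72\right) \left(-28947\right) = 11144 \left(-28947\right) = -322585368$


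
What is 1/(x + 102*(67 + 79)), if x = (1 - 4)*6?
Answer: 1/14874 ≈ 6.7231e-5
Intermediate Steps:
x = -18 (x = -3*6 = -18)
1/(x + 102*(67 + 79)) = 1/(-18 + 102*(67 + 79)) = 1/(-18 + 102*146) = 1/(-18 + 14892) = 1/14874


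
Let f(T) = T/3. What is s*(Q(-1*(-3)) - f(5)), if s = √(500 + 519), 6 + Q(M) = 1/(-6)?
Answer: -47*√1019/6 ≈ -250.05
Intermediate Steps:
Q(M) = -37/6 (Q(M) = -6 + 1/(-6) = -6 - ⅙ = -37/6)
f(T) = T/3 (f(T) = T*(⅓) = T/3)
s = √1019 ≈ 31.922
s*(Q(-1*(-3)) - f(5)) = √1019*(-37/6 - 5/3) = √1019*(-47/6) = -47*√1019/6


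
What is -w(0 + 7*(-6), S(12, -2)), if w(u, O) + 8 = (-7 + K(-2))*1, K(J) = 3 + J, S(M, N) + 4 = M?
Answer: 14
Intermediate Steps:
S(M, N) = -4 + M
w(u, O) = -14 (w(u, O) = -8 + (-7 + (3 - 2))*1 = -8 + (-7 + 1)*1 = -8 - 6*1 = -8 - 6 = -14)
-w(0 + 7*(-6), S(12, -2)) = -1*(-14) = 14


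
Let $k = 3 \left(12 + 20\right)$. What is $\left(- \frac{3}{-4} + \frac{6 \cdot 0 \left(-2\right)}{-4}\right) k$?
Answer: $72$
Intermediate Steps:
$k = 96$ ($k = 3 \cdot 32 = 96$)
$\left(- \frac{3}{-4} + \frac{6 \cdot 0 \left(-2\right)}{-4}\right) k = \left(- \frac{3}{-4} + \frac{6 \cdot 0 \left(-2\right)}{-4}\right) 96 = \left(\left(-3\right) \left(- \frac{1}{4}\right) + 0 \left(-2\right) \left(- \frac{1}{4}\right)\right) 96 = \left(\frac{3}{4} + 0 \left(- \frac{1}{4}\right)\right) 96 = \left(\frac{3}{4} + 0\right) 96 = \frac{3}{4} \cdot 96 = 72$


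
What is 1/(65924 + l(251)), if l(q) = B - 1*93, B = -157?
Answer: 1/65674 ≈ 1.5227e-5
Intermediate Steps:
l(q) = -250 (l(q) = -157 - 1*93 = -157 - 93 = -250)
1/(65924 + l(251)) = 1/(65924 - 250) = 1/65674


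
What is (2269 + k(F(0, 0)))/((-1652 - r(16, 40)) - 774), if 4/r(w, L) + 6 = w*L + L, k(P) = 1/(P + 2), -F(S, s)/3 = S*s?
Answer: -89979/96184 ≈ -0.93549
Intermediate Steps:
F(S, s) = -3*S*s
k(P) = 1/(2 + P)
r(w, L) = 4/(-6 + L + L*w) (r(w, L) = 4/(-6 + (w*L + L)) = 4/(-6 + (L*w + L)) = 4/(-6 + (L + L*w)) = 4/(-6 + L + L*w))
(2269 + k(F(0, 0)))/((-1652 - r(16, 40)) - 774) = (2269 + 1/(2 - 3*0*0))/((-1652 - 4/(-6 + 40 + 40*16)) - 774) = (2269 + 1/(2 + 0))/((-1652 - 4/(-6 + 40 + 640)) - 774) = (2269 + 1/2)/((-1652 - 4/674) - 774) = (2269 + ½)/((-1652 - 4/674) - 774) = 4539/(2*((-1652 - 1*2/337) - 774)) = 4539/(2*((-1652 - 2/337) - 774)) = 4539/(2*(-556726/337 - 774)) = 4539/(2*(-817564/337)) = (4539/2)*(-337/817564) = -89979/96184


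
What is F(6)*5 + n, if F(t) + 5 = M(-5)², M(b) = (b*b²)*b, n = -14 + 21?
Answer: 1953107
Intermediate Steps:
n = 7
M(b) = b⁴ (M(b) = b³*b = b⁴)
F(t) = 390620 (F(t) = -5 + ((-5)⁴)² = -5 + 625² = -5 + 390625 = 390620)
F(6)*5 + n = 390620*5 + 7 = 1953100 + 7 = 1953107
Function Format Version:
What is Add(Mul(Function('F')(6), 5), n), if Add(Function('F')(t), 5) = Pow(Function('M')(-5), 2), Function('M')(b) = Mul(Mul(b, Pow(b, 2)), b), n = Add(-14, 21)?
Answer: 1953107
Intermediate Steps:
n = 7
Function('M')(b) = Pow(b, 4) (Function('M')(b) = Mul(Pow(b, 3), b) = Pow(b, 4))
Function('F')(t) = 390620 (Function('F')(t) = Add(-5, Pow(Pow(-5, 4), 2)) = Add(-5, Pow(625, 2)) = Add(-5, 390625) = 390620)
Add(Mul(Function('F')(6), 5), n) = Add(Mul(390620, 5), 7) = Add(1953100, 7) = 1953107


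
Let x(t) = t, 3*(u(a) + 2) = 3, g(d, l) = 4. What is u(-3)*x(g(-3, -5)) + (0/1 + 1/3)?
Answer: -11/3 ≈ -3.6667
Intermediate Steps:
u(a) = -1 (u(a) = -2 + (1/3)*3 = -2 + 1 = -1)
u(-3)*x(g(-3, -5)) + (0/1 + 1/3) = -1*4 + (0/1 + 1/3) = -4 + (0*1 + 1*(1/3)) = -4 + (0 + 1/3) = -4 + 1/3 = -11/3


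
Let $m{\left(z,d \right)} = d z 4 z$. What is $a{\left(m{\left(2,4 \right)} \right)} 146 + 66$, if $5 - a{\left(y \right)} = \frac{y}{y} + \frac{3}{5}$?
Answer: $\frac{2812}{5} \approx 562.4$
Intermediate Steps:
$m{\left(z,d \right)} = 4 d z^{2}$ ($m{\left(z,d \right)} = 4 d z z = 4 d z^{2}$)
$a{\left(y \right)} = \frac{17}{5}$ ($a{\left(y \right)} = 5 - \left(\frac{y}{y} + \frac{3}{5}\right) = 5 - \left(1 + 3 \cdot \frac{1}{5}\right) = 5 - \left(1 + \frac{3}{5}\right) = 5 - \frac{8}{5} = \frac{17}{5}$)
$a{\left(m{\left(2,4 \right)} \right)} 146 + 66 = \frac{17}{5} \cdot 146 + 66 = \frac{2482}{5} + 66 = \frac{2812}{5}$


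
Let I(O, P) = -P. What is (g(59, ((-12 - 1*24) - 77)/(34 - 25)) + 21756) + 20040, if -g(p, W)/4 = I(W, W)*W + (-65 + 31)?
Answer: 3447568/81 ≈ 42563.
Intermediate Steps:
g(p, W) = 136 + 4*W² (g(p, W) = -4*((-W)*W + (-65 + 31)) = -4*(-W² - 34) = -4*(-34 - W²) = 136 + 4*W²)
(g(59, ((-12 - 1*24) - 77)/(34 - 25)) + 21756) + 20040 = ((136 + 4*(((-12 - 1*24) - 77)/(34 - 25))²) + 21756) + 20040 = ((136 + 4*(((-12 - 24) - 77)/9)²) + 21756) + 20040 = ((136 + 4*((-36 - 77)*(⅑))²) + 21756) + 20040 = ((136 + 4*(-113*⅑)²) + 21756) + 20040 = ((136 + 4*(-113/9)²) + 21756) + 20040 = ((136 + 4*(12769/81)) + 21756) + 20040 = ((136 + 51076/81) + 21756) + 20040 = (62092/81 + 21756) + 20040 = 1824328/81 + 20040 = 3447568/81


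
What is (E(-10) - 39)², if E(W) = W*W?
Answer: 3721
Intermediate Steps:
E(W) = W²
(E(-10) - 39)² = ((-10)² - 39)² = (100 - 39)² = 61² = 3721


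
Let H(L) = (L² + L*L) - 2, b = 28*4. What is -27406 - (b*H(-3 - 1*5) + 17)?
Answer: -41535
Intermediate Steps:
b = 112
H(L) = -2 + 2*L² (H(L) = (L² + L²) - 2 = 2*L² - 2 = -2 + 2*L²)
-27406 - (b*H(-3 - 1*5) + 17) = -27406 - (112*(-2 + 2*(-3 - 1*5)²) + 17) = -27406 - (112*(-2 + 2*(-3 - 5)²) + 17) = -27406 - (112*(-2 + 2*(-8)²) + 17) = -27406 - (112*(-2 + 2*64) + 17) = -27406 - (112*(-2 + 128) + 17) = -27406 - (112*126 + 17) = -27406 - (14112 + 17) = -27406 - 1*14129 = -27406 - 14129 = -41535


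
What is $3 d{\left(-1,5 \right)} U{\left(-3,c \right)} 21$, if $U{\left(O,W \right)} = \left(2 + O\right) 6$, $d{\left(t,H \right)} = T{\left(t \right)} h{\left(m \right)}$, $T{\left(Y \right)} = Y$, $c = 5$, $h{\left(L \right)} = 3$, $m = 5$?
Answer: $1134$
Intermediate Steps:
$d{\left(t,H \right)} = 3 t$ ($d{\left(t,H \right)} = t 3 = 3 t$)
$U{\left(O,W \right)} = 12 + 6 O$
$3 d{\left(-1,5 \right)} U{\left(-3,c \right)} 21 = 3 \cdot 3 \left(-1\right) \left(12 + 6 \left(-3\right)\right) 21 = 3 \left(-3\right) \left(12 - 18\right) 21 = \left(-9\right) \left(-6\right) 21 = 54 \cdot 21 = 1134$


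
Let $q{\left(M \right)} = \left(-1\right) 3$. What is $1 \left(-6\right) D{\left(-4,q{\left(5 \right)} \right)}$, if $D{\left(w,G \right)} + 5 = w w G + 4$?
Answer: $294$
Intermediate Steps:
$q{\left(M \right)} = -3$
$D{\left(w,G \right)} = -1 + G w^{2}$ ($D{\left(w,G \right)} = -5 + \left(w w G + 4\right) = -5 + \left(w^{2} G + 4\right) = -5 + \left(G w^{2} + 4\right) = -5 + \left(4 + G w^{2}\right) = -1 + G w^{2}$)
$1 \left(-6\right) D{\left(-4,q{\left(5 \right)} \right)} = 1 \left(-6\right) \left(-1 - 3 \left(-4\right)^{2}\right) = - 6 \left(-1 - 48\right) = \left(-6\right) \left(-49\right) = 294$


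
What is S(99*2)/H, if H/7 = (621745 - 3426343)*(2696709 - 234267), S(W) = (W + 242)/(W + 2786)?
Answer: -55/18031983520613076 ≈ -3.0501e-15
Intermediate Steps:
S(W) = (242 + W)/(2786 + W)
H = -48343119358212 (H = 7*((621745 - 3426343)*(2696709 - 234267)) = 7*(-2804598*2462442) = 7*(-6906159908316) = -48343119358212)
S(99*2)/H = ((242 + 99*2)/(2786 + 99*2))/(-48343119358212) = ((242 + 198)/(2786 + 198))*(-1/48343119358212) = (440/2984)*(-1/48343119358212) = ((1/2984)*440)*(-1/48343119358212) = (55/373)*(-1/48343119358212) = -55/18031983520613076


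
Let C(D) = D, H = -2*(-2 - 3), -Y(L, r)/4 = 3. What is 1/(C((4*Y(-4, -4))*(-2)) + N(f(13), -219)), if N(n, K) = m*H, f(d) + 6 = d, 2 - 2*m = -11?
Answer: 1/161 ≈ 0.0062112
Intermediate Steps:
Y(L, r) = -12 (Y(L, r) = -4*3 = -12)
m = 13/2 (m = 1 - 1/2*(-11) = 1 + 11/2 = 13/2 ≈ 6.5000)
f(d) = -6 + d
H = 10 (H = -2*(-5) = 10)
N(n, K) = 65 (N(n, K) = (13/2)*10 = 65)
1/(C((4*Y(-4, -4))*(-2)) + N(f(13), -219)) = 1/((4*(-12))*(-2) + 65) = 1/(-48*(-2) + 65) = 1/(96 + 65) = 1/161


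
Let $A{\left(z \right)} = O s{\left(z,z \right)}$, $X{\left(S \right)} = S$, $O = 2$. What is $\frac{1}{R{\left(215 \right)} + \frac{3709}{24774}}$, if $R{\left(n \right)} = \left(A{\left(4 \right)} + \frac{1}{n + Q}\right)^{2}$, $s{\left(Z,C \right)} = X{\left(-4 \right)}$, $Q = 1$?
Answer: $\frac{192642624}{12343703425} \approx 0.015607$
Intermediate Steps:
$s{\left(Z,C \right)} = -4$
$A{\left(z \right)} = -8$ ($A{\left(z \right)} = 2 \left(-4\right) = -8$)
$R{\left(n \right)} = \left(-8 + \frac{1}{1 + n}\right)^{2}$ ($R{\left(n \right)} = \left(-8 + \frac{1}{n + 1}\right)^{2} = \left(-8 + \frac{1}{1 + n}\right)^{2}$)
$\frac{1}{R{\left(215 \right)} + \frac{3709}{24774}} = \frac{1}{\frac{\left(7 + 8 \cdot 215\right)^{2}}{\left(1 + 215\right)^{2}} + \frac{3709}{24774}} = \frac{1}{\frac{\left(7 + 1720\right)^{2}}{46656} + 3709 \cdot \frac{1}{24774}} = \frac{1}{\frac{1727^{2}}{46656} + \frac{3709}{24774}} = \frac{1}{\frac{1}{46656} \cdot 2982529 + \frac{3709}{24774}} = \frac{1}{\frac{2982529}{46656} + \frac{3709}{24774}} = \frac{1}{\frac{12343703425}{192642624}} = \frac{192642624}{12343703425}$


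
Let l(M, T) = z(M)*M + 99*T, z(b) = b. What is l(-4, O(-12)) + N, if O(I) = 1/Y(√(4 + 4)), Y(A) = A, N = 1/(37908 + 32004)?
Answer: 1118593/69912 + 99*√2/4 ≈ 51.002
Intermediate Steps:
N = 1/69912 ≈ 1.4304e-5
O(I) = √2/4 (O(I) = 1/(√(4 + 4)) = 1/(√8) = 1/(2*√2) = √2/4)
l(M, T) = M² + 99*T (l(M, T) = M*M + 99*T = M² + 99*T)
l(-4, O(-12)) + N = ((-4)² + 99*(√2/4)) + 1/69912 = (16 + 99*√2/4) + 1/69912 = 1118593/69912 + 99*√2/4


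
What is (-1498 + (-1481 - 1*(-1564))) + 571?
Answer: -844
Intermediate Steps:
(-1498 + (-1481 - 1*(-1564))) + 571 = (-1498 + (-1481 + 1564)) + 571 = (-1498 + 83) + 571 = -1415 + 571 = -844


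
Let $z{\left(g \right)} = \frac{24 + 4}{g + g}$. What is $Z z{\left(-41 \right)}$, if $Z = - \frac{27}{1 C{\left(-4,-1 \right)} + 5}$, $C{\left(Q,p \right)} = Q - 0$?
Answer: $\frac{378}{41} \approx 9.2195$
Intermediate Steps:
$C{\left(Q,p \right)} = Q$ ($C{\left(Q,p \right)} = Q + 0 = Q$)
$z{\left(g \right)} = \frac{14}{g}$ ($z{\left(g \right)} = \frac{28}{2 g} = 28 \frac{1}{2 g} = \frac{14}{g}$)
$Z = -27$ ($Z = - \frac{27}{1 \left(-4\right) + 5} = - \frac{27}{-4 + 5} = - \frac{27}{1} = \left(-27\right) 1 = -27$)
$Z z{\left(-41 \right)} = - 27 \frac{14}{-41} = - 27 \cdot 14 \left(- \frac{1}{41}\right) = \left(-27\right) \left(- \frac{14}{41}\right) = \frac{378}{41}$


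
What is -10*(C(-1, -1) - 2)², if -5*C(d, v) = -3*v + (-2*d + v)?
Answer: -392/5 ≈ -78.400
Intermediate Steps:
C(d, v) = 2*d/5 + 2*v/5 (C(d, v) = -(-3*v + (-2*d + v))/5 = -(-3*v + (v - 2*d))/5 = -(-2*d - 2*v)/5 = 2*d/5 + 2*v/5)
-10*(C(-1, -1) - 2)² = -10*(((⅖)*(-1) + (⅖)*(-1)) - 2)² = -10*((-⅖ - ⅖) - 2)² = -10*(-⅘ - 2)² = -10*(-14/5)² = -10*196/25 = -392/5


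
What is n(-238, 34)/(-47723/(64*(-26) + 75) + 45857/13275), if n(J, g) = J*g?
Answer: -85346222850/353194799 ≈ -241.64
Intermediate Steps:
n(-238, 34)/(-47723/(64*(-26) + 75) + 45857/13275) = (-238*34)/(-47723/(64*(-26) + 75) + 45857/13275) = -8092/(-47723/(-1664 + 75) + 45857*(1/13275)) = -8092/(-47723/(-1589) + 45857/13275) = -8092/(-47723*(-1/1589) + 45857/13275) = -8092/(47723/1589 + 45857/13275) = -8092/706389598/21093975 = -8092*21093975/706389598 = -85346222850/353194799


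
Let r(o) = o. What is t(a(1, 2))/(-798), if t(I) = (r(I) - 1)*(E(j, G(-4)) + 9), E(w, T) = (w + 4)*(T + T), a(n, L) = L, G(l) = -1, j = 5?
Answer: 3/266 ≈ 0.011278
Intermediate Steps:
E(w, T) = 2*T*(4 + w) (E(w, T) = (4 + w)*(2*T) = 2*T*(4 + w))
t(I) = 9 - 9*I (t(I) = (I - 1)*(2*(-1)*(4 + 5) + 9) = (-1 + I)*(2*(-1)*9 + 9) = (-1 + I)*(-18 + 9) = (-1 + I)*(-9) = 9 - 9*I)
t(a(1, 2))/(-798) = (9 - 9*2)/(-798) = (9 - 18)*(-1/798) = -9*(-1/798) = 3/266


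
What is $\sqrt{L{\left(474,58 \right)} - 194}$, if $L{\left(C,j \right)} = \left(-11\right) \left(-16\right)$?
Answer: $3 i \sqrt{2} \approx 4.2426 i$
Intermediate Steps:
$L{\left(C,j \right)} = 176$
$\sqrt{L{\left(474,58 \right)} - 194} = \sqrt{176 - 194} = \sqrt{-18} = 3 i \sqrt{2}$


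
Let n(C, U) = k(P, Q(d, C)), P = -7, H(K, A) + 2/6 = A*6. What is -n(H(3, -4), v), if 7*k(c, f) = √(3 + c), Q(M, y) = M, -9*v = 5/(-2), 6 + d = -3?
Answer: -2*I/7 ≈ -0.28571*I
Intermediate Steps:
H(K, A) = -⅓ + 6*A (H(K, A) = -⅓ + A*6 = -⅓ + 6*A)
d = -9 (d = -6 - 3 = -9)
v = 5/18 (v = -5/(9*(-2)) = -5*(-1)/(9*2) = -⅑*(-5/2) = 5/18 ≈ 0.27778)
k(c, f) = √(3 + c)/7
n(C, U) = 2*I/7 (n(C, U) = √(3 - 7)/7 = √(-4)/7 = (2*I)/7 = 2*I/7)
-n(H(3, -4), v) = -2*I/7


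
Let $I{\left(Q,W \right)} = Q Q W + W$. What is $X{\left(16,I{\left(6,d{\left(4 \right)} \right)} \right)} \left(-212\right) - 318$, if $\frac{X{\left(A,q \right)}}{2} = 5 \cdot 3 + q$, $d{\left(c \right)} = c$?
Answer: $-69430$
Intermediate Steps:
$I{\left(Q,W \right)} = W + W Q^{2}$ ($I{\left(Q,W \right)} = Q^{2} W + W = W Q^{2} + W = W + W Q^{2}$)
$X{\left(A,q \right)} = 30 + 2 q$ ($X{\left(A,q \right)} = 2 \left(5 \cdot 3 + q\right) = 2 \left(15 + q\right) = 30 + 2 q$)
$X{\left(16,I{\left(6,d{\left(4 \right)} \right)} \right)} \left(-212\right) - 318 = \left(30 + 2 \cdot 4 \left(1 + 6^{2}\right)\right) \left(-212\right) - 318 = \left(30 + 2 \cdot 4 \left(1 + 36\right)\right) \left(-212\right) - 318 = \left(30 + 2 \cdot 4 \cdot 37\right) \left(-212\right) - 318 = \left(30 + 2 \cdot 148\right) \left(-212\right) - 318 = \left(30 + 296\right) \left(-212\right) - 318 = 326 \left(-212\right) - 318 = -69112 - 318 = -69430$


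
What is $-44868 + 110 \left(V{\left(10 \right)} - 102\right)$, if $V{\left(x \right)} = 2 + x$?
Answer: $-54768$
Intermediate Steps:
$-44868 + 110 \left(V{\left(10 \right)} - 102\right) = -44868 + 110 \left(\left(2 + 10\right) - 102\right) = -44868 + 110 \left(12 - 102\right) = -44868 + 110 \left(-90\right) = -44868 - 9900 = -54768$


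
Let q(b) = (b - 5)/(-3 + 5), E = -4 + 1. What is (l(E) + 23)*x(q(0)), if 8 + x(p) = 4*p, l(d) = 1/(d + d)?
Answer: -411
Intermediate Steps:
E = -3
l(d) = 1/(2*d)
q(b) = -5/2 + b/2 (q(b) = (-5 + b)/2 = (-5 + b)*(½) = -5/2 + b/2)
x(p) = -8 + 4*p
(l(E) + 23)*x(q(0)) = ((½)/(-3) + 23)*(-8 + 4*(-5/2 + (½)*0)) = ((½)*(-⅓) + 23)*(-8 + 4*(-5/2 + 0)) = (-⅙ + 23)*(-8 + 4*(-5/2)) = 137*(-8 - 10)/6 = (137/6)*(-18) = -411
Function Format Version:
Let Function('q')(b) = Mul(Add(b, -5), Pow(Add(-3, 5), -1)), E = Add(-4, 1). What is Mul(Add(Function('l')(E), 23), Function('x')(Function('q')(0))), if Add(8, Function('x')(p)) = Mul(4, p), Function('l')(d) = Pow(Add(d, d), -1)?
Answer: -411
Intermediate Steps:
E = -3
Function('l')(d) = Mul(Rational(1, 2), Pow(d, -1)) (Function('l')(d) = Pow(Mul(2, d), -1) = Mul(Rational(1, 2), Pow(d, -1)))
Function('q')(b) = Add(Rational(-5, 2), Mul(Rational(1, 2), b)) (Function('q')(b) = Mul(Add(-5, b), Pow(2, -1)) = Mul(Add(-5, b), Rational(1, 2)) = Add(Rational(-5, 2), Mul(Rational(1, 2), b)))
Function('x')(p) = Add(-8, Mul(4, p))
Mul(Add(Function('l')(E), 23), Function('x')(Function('q')(0))) = Mul(Add(Mul(Rational(1, 2), Pow(-3, -1)), 23), Add(-8, Mul(4, Add(Rational(-5, 2), Mul(Rational(1, 2), 0))))) = Mul(Add(Mul(Rational(1, 2), Rational(-1, 3)), 23), Add(-8, Mul(4, Add(Rational(-5, 2), 0)))) = Mul(Add(Rational(-1, 6), 23), Add(-8, Mul(4, Rational(-5, 2)))) = Mul(Rational(137, 6), Add(-8, -10)) = Mul(Rational(137, 6), -18) = -411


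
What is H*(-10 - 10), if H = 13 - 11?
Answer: -40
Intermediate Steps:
H = 2
H*(-10 - 10) = 2*(-10 - 10) = 2*(-20) = -40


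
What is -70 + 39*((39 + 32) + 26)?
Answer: 3713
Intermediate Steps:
-70 + 39*((39 + 32) + 26) = -70 + 39*(71 + 26) = -70 + 39*97 = -70 + 3783 = 3713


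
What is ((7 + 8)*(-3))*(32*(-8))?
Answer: 11520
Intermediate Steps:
((7 + 8)*(-3))*(32*(-8)) = (15*(-3))*(-256) = -45*(-256) = 11520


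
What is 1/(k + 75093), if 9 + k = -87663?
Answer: -1/12579 ≈ -7.9498e-5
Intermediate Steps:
k = -87672 (k = -9 - 87663 = -87672)
1/(k + 75093) = 1/(-87672 + 75093) = 1/(-12579) = -1/12579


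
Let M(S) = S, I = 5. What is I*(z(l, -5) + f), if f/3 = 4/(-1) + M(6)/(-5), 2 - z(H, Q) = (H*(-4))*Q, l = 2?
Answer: -268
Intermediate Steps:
z(H, Q) = 2 + 4*H*Q (z(H, Q) = 2 - H*(-4)*Q = 2 - (-4*H)*Q = 2 - (-4)*H*Q = 2 + 4*H*Q)
f = -78/5 (f = 3*(4/(-1) + 6/(-5)) = 3*(4*(-1) + 6*(-⅕)) = 3*(-4 - 6/5) = 3*(-26/5) = -78/5 ≈ -15.600)
I*(z(l, -5) + f) = 5*((2 + 4*2*(-5)) - 78/5) = 5*((2 - 40) - 78/5) = 5*(-38 - 78/5) = 5*(-268/5) = -268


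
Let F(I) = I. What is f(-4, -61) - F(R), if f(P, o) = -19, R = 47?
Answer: -66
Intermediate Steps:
f(-4, -61) - F(R) = -19 - 1*47 = -19 - 47 = -66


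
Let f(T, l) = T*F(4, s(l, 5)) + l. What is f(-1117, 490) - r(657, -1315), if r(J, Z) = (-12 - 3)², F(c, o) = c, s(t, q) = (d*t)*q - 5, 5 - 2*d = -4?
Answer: -4203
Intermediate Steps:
d = 9/2 (d = 5/2 - ½*(-4) = 5/2 + 2 = 9/2 ≈ 4.5000)
s(t, q) = -5 + 9*q*t/2 (s(t, q) = (9*t/2)*q - 5 = 9*q*t/2 - 5 = -5 + 9*q*t/2)
r(J, Z) = 225 (r(J, Z) = (-15)² = 225)
f(T, l) = l + 4*T (f(T, l) = T*4 + l = 4*T + l = l + 4*T)
f(-1117, 490) - r(657, -1315) = (490 + 4*(-1117)) - 1*225 = (490 - 4468) - 225 = -3978 - 225 = -4203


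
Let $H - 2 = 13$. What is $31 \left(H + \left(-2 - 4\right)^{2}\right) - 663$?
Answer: $918$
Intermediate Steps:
$H = 15$ ($H = 2 + 13 = 15$)
$31 \left(H + \left(-2 - 4\right)^{2}\right) - 663 = 31 \left(15 + \left(-2 - 4\right)^{2}\right) - 663 = 31 \left(15 + \left(-6\right)^{2}\right) - 663 = 31 \left(15 + 36\right) - 663 = 31 \cdot 51 - 663 = 1581 - 663 = 918$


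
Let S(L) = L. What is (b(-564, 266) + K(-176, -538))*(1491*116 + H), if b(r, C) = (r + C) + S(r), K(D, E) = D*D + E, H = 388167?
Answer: 16595773848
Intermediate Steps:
K(D, E) = E + D² (K(D, E) = D² + E = E + D²)
b(r, C) = C + 2*r (b(r, C) = (r + C) + r = (C + r) + r = C + 2*r)
(b(-564, 266) + K(-176, -538))*(1491*116 + H) = ((266 + 2*(-564)) + (-538 + (-176)²))*(1491*116 + 388167) = ((266 - 1128) + (-538 + 30976))*(172956 + 388167) = (-862 + 30438)*561123 = 29576*561123 = 16595773848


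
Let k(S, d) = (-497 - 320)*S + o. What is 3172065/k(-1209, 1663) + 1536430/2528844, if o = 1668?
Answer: 1590305608315/417015226554 ≈ 3.8135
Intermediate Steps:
k(S, d) = 1668 - 817*S (k(S, d) = (-497 - 320)*S + 1668 = -817*S + 1668 = 1668 - 817*S)
3172065/k(-1209, 1663) + 1536430/2528844 = 3172065/(1668 - 817*(-1209)) + 1536430/2528844 = 3172065/(1668 + 987753) + 1536430*(1/2528844) = 3172065/989421 + 768215/1264422 = 3172065*(1/989421) + 768215/1264422 = 1057355/329807 + 768215/1264422 = 1590305608315/417015226554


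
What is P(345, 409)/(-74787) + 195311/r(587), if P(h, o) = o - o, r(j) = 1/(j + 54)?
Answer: 125194351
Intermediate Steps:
r(j) = 1/(54 + j)
P(h, o) = 0
P(345, 409)/(-74787) + 195311/r(587) = 0/(-74787) + 195311/(1/(54 + 587)) = 0*(-1/74787) + 195311/(1/641) = 0 + 195311/(1/641) = 0 + 195311*641 = 0 + 125194351 = 125194351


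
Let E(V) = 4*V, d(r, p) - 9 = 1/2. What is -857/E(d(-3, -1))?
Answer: -857/38 ≈ -22.553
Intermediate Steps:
d(r, p) = 19/2 (d(r, p) = 9 + 1/2 = 9 + ½ = 19/2)
-857/E(d(-3, -1)) = -857/(4*(19/2)) = -857/38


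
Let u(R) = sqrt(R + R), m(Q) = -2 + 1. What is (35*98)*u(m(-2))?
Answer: 3430*I*sqrt(2) ≈ 4850.8*I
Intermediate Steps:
m(Q) = -1
u(R) = sqrt(2)*sqrt(R) (u(R) = sqrt(2*R) = sqrt(2)*sqrt(R))
(35*98)*u(m(-2)) = (35*98)*(sqrt(2)*sqrt(-1)) = 3430*(sqrt(2)*I) = 3430*(I*sqrt(2)) = 3430*I*sqrt(2)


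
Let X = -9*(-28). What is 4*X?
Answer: 1008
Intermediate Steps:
X = 252
4*X = 4*252 = 1008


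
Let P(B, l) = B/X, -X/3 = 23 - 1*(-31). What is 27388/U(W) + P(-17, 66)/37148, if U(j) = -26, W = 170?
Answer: -82410163123/78233688 ≈ -1053.4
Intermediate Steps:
X = -162 (X = -3*(23 - 1*(-31)) = -3*(23 + 31) = -3*54 = -162)
P(B, l) = -B/162 (P(B, l) = B/(-162) = B*(-1/162) = -B/162)
27388/U(W) + P(-17, 66)/37148 = 27388/(-26) - 1/162*(-17)/37148 = 27388*(-1/26) + (17/162)*(1/37148) = -13694/13 + 17/6017976 = -82410163123/78233688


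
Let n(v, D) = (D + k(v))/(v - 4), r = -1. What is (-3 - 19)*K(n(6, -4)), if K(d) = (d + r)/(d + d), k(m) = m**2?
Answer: -165/16 ≈ -10.313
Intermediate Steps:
n(v, D) = (D + v**2)/(-4 + v) (n(v, D) = (D + v**2)/(v - 4) = (D + v**2)/(-4 + v))
K(d) = (-1 + d)/(2*d) (K(d) = (d - 1)/(d + d) = (-1 + d)/((2*d)) = (-1 + d)*(1/(2*d)) = (-1 + d)/(2*d))
(-3 - 19)*K(n(6, -4)) = (-3 - 19)*((-1 + (-4 + 6**2)/(-4 + 6))/(2*(((-4 + 6**2)/(-4 + 6))))) = -11*(-1 + (-4 + 36)/2)/((-4 + 36)/2) = -11*(-1 + (1/2)*32)/((1/2)*32) = -11*(-1 + 16)/16 = -11*15/16 = -22*15/32 = -165/16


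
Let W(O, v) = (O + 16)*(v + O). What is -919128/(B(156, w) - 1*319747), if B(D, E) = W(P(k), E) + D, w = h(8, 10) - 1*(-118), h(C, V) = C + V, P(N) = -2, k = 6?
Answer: 306376/105905 ≈ 2.8929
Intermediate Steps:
w = 136 (w = (8 + 10) - 1*(-118) = 18 + 118 = 136)
W(O, v) = (16 + O)*(O + v)
B(D, E) = -28 + D + 14*E (B(D, E) = ((-2)**2 + 16*(-2) + 16*E - 2*E) + D = (4 - 32 + 16*E - 2*E) + D = (-28 + 14*E) + D = -28 + D + 14*E)
-919128/(B(156, w) - 1*319747) = -919128/((-28 + 156 + 14*136) - 1*319747) = -919128/((-28 + 156 + 1904) - 319747) = -919128/(2032 - 319747) = -919128/(-317715) = -919128*(-1/317715) = 306376/105905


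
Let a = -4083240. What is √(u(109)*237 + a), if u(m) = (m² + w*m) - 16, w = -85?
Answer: 4*I*√216690 ≈ 1862.0*I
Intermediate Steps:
u(m) = -16 + m² - 85*m (u(m) = (m² - 85*m) - 16 = -16 + m² - 85*m)
√(u(109)*237 + a) = √((-16 + 109² - 85*109)*237 - 4083240) = √((-16 + 11881 - 9265)*237 - 4083240) = √(2600*237 - 4083240) = √(616200 - 4083240) = √(-3467040) = 4*I*√216690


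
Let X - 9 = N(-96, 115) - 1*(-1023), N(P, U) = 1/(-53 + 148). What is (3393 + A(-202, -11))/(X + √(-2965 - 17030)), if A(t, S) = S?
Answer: 15749796445/4896246278 - 15261275*I*√19995/4896246278 ≈ 3.2167 - 0.44075*I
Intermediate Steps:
N(P, U) = 1/95
X = 98041/95 (X = 9 + (1/95 - 1*(-1023)) = 9 + (1/95 + 1023) = 9 + 97186/95 = 98041/95 ≈ 1032.0)
(3393 + A(-202, -11))/(X + √(-2965 - 17030)) = (3393 - 11)/(98041/95 + √(-2965 - 17030)) = 3382/(98041/95 + √(-19995)) = 3382/(98041/95 + I*√19995)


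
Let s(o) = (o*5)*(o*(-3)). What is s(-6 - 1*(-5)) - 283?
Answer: -298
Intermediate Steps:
s(o) = -15*o**2 (s(o) = (5*o)*(-3*o) = -15*o**2)
s(-6 - 1*(-5)) - 283 = -15*(-6 - 1*(-5))**2 - 283 = -15*(-6 + 5)**2 - 283 = -15*(-1)**2 - 283 = -15*1 - 283 = -15 - 283 = -298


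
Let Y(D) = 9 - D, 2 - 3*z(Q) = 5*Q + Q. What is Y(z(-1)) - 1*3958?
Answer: -11855/3 ≈ -3951.7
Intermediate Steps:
z(Q) = ⅔ - 2*Q (z(Q) = ⅔ - (5*Q + Q)/3 = ⅔ - 2*Q)
Y(z(-1)) - 1*3958 = (9 - (⅔ - 2*(-1))) - 1*3958 = (9 - (⅔ + 2)) - 3958 = (9 - 1*8/3) - 3958 = (9 - 8/3) - 3958 = 19/3 - 3958 = -11855/3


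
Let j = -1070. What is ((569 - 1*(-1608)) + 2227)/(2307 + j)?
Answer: 4404/1237 ≈ 3.5602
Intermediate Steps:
((569 - 1*(-1608)) + 2227)/(2307 + j) = ((569 - 1*(-1608)) + 2227)/(2307 - 1070) = ((569 + 1608) + 2227)/1237 = (2177 + 2227)*(1/1237) = 4404*(1/1237) = 4404/1237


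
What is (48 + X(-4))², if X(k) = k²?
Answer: 4096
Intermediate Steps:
(48 + X(-4))² = (48 + (-4)²)² = (48 + 16)² = 64² = 4096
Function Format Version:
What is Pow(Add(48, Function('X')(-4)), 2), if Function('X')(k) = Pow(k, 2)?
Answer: 4096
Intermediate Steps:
Pow(Add(48, Function('X')(-4)), 2) = Pow(Add(48, Pow(-4, 2)), 2) = Pow(Add(48, 16), 2) = Pow(64, 2) = 4096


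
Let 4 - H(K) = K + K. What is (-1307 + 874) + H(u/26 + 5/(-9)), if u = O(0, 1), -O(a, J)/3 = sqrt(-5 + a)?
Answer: -3851/9 + 3*I*sqrt(5)/13 ≈ -427.89 + 0.51602*I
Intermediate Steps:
O(a, J) = -3*sqrt(-5 + a)
u = -3*I*sqrt(5) (u = -3*sqrt(-5 + 0) = -3*I*sqrt(5) ≈ -6.7082*I)
H(K) = 4 - 2*K (H(K) = 4 - (K + K) = 4 - 2*K)
(-1307 + 874) + H(u/26 + 5/(-9)) = (-1307 + 874) + (4 - 2*(-3*I*sqrt(5)/26 + 5/(-9))) = -433 + (4 - 2*(-3*I*sqrt(5)*(1/26) + 5*(-1/9))) = -433 + (4 - 2*(-3*I*sqrt(5)/26 - 5/9)) = -433 + (4 - 2*(-5/9 - 3*I*sqrt(5)/26)) = -433 + (4 + (10/9 + 3*I*sqrt(5)/13)) = -433 + (46/9 + 3*I*sqrt(5)/13) = -3851/9 + 3*I*sqrt(5)/13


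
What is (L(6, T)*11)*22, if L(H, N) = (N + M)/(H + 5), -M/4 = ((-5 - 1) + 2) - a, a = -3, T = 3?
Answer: 154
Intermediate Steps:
M = 4 (M = -4*(((-5 - 1) + 2) - 1*(-3)) = -4*((-6 + 2) + 3) = -4*(-4 + 3) = -4*(-1) = 4)
L(H, N) = (4 + N)/(5 + H) (L(H, N) = (N + 4)/(H + 5) = (4 + N)/(5 + H))
(L(6, T)*11)*22 = (((4 + 3)/(5 + 6))*11)*22 = ((7/11)*11)*22 = 7*22 = 154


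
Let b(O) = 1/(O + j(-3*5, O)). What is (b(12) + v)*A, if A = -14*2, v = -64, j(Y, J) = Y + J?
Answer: 16100/9 ≈ 1788.9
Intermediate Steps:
j(Y, J) = J + Y
b(O) = 1/(-15 + 2*O) (b(O) = 1/(O + (O - 3*5)) = 1/(O + (O - 15)) = 1/(O + (-15 + O)) = 1/(-15 + 2*O))
A = -28
(b(12) + v)*A = (1/(-15 + 2*12) - 64)*(-28) = (1/(-15 + 24) - 64)*(-28) = (1/9 - 64)*(-28) = (⅑ - 64)*(-28) = -575/9*(-28) = 16100/9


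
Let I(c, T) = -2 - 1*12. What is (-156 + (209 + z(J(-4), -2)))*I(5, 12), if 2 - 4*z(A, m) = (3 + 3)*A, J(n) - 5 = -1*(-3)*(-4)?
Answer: -896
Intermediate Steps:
J(n) = -7 (J(n) = 5 - 1*(-3)*(-4) = 5 + 3*(-4) = 5 - 12 = -7)
z(A, m) = ½ - 3*A/2 (z(A, m) = ½ - (3 + 3)*A/4 = ½ - 3*A/2)
I(c, T) = -14 (I(c, T) = -2 - 12 = -14)
(-156 + (209 + z(J(-4), -2)))*I(5, 12) = (-156 + (209 + (½ - 3/2*(-7))))*(-14) = (-156 + (209 + (½ + 21/2)))*(-14) = (-156 + (209 + 11))*(-14) = (-156 + 220)*(-14) = 64*(-14) = -896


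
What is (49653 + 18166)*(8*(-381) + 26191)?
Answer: 1569535117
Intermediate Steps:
(49653 + 18166)*(8*(-381) + 26191) = 67819*(-3048 + 26191) = 67819*23143 = 1569535117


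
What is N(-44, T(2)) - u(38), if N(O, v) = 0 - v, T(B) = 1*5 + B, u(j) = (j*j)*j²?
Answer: -2085143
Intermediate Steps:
u(j) = j⁴ (u(j) = j²*j² = j⁴)
T(B) = 5 + B
N(O, v) = -v
N(-44, T(2)) - u(38) = -(5 + 2) - 1*38⁴ = -1*7 - 1*2085136 = -7 - 2085136 = -2085143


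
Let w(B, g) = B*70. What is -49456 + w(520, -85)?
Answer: -13056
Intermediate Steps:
w(B, g) = 70*B
-49456 + w(520, -85) = -49456 + 70*520 = -49456 + 36400 = -13056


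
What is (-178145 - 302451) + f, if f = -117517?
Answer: -598113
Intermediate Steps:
(-178145 - 302451) + f = (-178145 - 302451) - 117517 = -480596 - 117517 = -598113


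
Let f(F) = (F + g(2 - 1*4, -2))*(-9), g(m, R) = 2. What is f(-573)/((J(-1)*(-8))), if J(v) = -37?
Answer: 5139/296 ≈ 17.361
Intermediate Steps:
f(F) = -18 - 9*F (f(F) = (F + 2)*(-9) = (2 + F)*(-9) = -18 - 9*F)
f(-573)/((J(-1)*(-8))) = (-18 - 9*(-573))/((-37*(-8))) = (-18 + 5157)/296 = 5139*(1/296) = 5139/296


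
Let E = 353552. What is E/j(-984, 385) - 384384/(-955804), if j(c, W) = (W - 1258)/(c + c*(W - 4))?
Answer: 10585207076733728/69534741 ≈ 1.5223e+8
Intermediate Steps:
j(c, W) = (-1258 + W)/(c + c*(-4 + W))
E/j(-984, 385) - 384384/(-955804) = 353552/(((-1258 + 385)/((-984)*(-3 + 385)))) - 384384/(-955804) = 353552/((-1/984*(-873)/382)) - 384384*(-1/955804) = 353552/((-1/984*1/382*(-873))) + 96096/238951 = 353552/(291/125296) + 96096/238951 = 353552*(125296/291) + 96096/238951 = 44298651392/291 + 96096/238951 = 10585207076733728/69534741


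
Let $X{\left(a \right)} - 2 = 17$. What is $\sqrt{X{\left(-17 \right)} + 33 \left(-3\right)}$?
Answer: $4 i \sqrt{5} \approx 8.9443 i$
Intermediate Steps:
$X{\left(a \right)} = 19$ ($X{\left(a \right)} = 2 + 17 = 19$)
$\sqrt{X{\left(-17 \right)} + 33 \left(-3\right)} = \sqrt{19 + 33 \left(-3\right)} = \sqrt{19 - 99} = \sqrt{-80} = 4 i \sqrt{5}$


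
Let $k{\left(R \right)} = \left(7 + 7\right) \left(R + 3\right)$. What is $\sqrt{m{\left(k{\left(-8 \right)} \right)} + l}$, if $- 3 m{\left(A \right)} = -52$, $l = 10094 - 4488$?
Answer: $\frac{\sqrt{50610}}{3} \approx 74.989$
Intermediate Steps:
$k{\left(R \right)} = 42 + 14 R$ ($k{\left(R \right)} = 14 \left(3 + R\right) = 42 + 14 R$)
$l = 5606$ ($l = 10094 - 4488 = 5606$)
$m{\left(A \right)} = \frac{52}{3}$ ($m{\left(A \right)} = \left(- \frac{1}{3}\right) \left(-52\right) = \frac{52}{3}$)
$\sqrt{m{\left(k{\left(-8 \right)} \right)} + l} = \sqrt{\frac{52}{3} + 5606} = \sqrt{\frac{16870}{3}} = \frac{\sqrt{50610}}{3}$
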